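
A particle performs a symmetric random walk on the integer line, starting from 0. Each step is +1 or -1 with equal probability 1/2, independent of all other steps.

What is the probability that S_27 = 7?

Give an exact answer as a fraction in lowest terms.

To reach position 7 after 27 steps: need 17 steps of +1 and 10 of -1.
Favorable paths: C(27,17) = 8436285
Total paths: 2^27 = 134217728
P = 8436285/134217728 = 8436285/134217728

Answer: 8436285/134217728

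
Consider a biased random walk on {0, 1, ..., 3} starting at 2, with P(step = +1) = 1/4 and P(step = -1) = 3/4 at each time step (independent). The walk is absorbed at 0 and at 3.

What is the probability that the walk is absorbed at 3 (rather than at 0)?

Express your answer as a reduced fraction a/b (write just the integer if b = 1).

Biased walk: p = 1/4, q = 3/4, r = q/p = 3
Gambler's ruin: P(hit 3 before 0 | start at 2) = (1 - r^a)/(1 - r^N)
r^2 = 9; r^3 = 27
P = (1 - 9) / (1 - 27) = -8 / -26 = 4/13

Answer: 4/13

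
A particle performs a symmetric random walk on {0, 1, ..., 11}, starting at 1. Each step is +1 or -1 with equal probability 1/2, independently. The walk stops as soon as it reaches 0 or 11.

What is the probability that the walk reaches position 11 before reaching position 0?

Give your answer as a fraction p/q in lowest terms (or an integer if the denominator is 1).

Symmetric walk (p = 1/2): the harmonic-function argument gives P(hit 11 before 0 | start at 1) = a/N.
P = 1/11 = 1/11

Answer: 1/11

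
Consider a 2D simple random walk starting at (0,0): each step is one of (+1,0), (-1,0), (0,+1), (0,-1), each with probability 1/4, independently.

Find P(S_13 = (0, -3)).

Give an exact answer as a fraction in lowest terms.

Answer: 1656369/67108864

Derivation:
Let h be the number of horizontal steps (so 13-h are vertical). To end at (0,-3) need (h+0)/2 right-steps and ((13-h)-3)/2 up-steps.
Sum over h with 0 ≤ h ≤ 10, h ≡ 0 (mod 2), 13-h ≡ 1 (mod 2):
h=0: C(13,0)·C(0,0)·C(13,5) = 1·1·1287 = 1287
h=2: C(13,2)·C(2,1)·C(11,4) = 78·2·330 = 51480
h=4: C(13,4)·C(4,2)·C(9,3) = 715·6·84 = 360360
h=6: C(13,6)·C(6,3)·C(7,2) = 1716·20·21 = 720720
h=8: C(13,8)·C(8,4)·C(5,1) = 1287·70·5 = 450450
h=10: C(13,10)·C(10,5)·C(3,0) = 286·252·1 = 72072
Total favorable: 1656369
Total paths: 4^13 = 67108864
P = 1656369/67108864 = 1656369/67108864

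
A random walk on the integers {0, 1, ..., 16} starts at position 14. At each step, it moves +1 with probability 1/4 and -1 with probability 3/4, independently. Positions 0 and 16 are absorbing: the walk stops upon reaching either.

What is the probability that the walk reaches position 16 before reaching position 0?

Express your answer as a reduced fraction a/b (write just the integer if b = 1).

Answer: 597871/5380840

Derivation:
Biased walk: p = 1/4, q = 3/4, r = q/p = 3
Gambler's ruin: P(hit 16 before 0 | start at 14) = (1 - r^a)/(1 - r^N)
r^14 = 4782969; r^16 = 43046721
P = (1 - 4782969) / (1 - 43046721) = -4782968 / -43046720 = 597871/5380840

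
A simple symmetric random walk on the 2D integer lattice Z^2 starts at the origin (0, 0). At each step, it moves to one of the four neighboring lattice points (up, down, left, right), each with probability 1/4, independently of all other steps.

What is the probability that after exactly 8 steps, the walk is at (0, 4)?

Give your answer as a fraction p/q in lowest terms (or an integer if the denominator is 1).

Answer: 49/4096

Derivation:
Let h be the number of horizontal steps (so 8-h are vertical). To end at (0,4) need (h+0)/2 right-steps and ((8-h)+4)/2 up-steps.
Sum over h with 0 ≤ h ≤ 4, h ≡ 0 (mod 2), 8-h ≡ 0 (mod 2):
h=0: C(8,0)·C(0,0)·C(8,6) = 1·1·28 = 28
h=2: C(8,2)·C(2,1)·C(6,5) = 28·2·6 = 336
h=4: C(8,4)·C(4,2)·C(4,4) = 70·6·1 = 420
Total favorable: 784
Total paths: 4^8 = 65536
P = 784/65536 = 49/4096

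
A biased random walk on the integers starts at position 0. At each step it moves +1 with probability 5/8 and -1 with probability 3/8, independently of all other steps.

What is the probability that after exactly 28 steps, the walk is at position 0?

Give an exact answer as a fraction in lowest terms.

Answer: 146390117023773193359375/2417851639229258349412352

Derivation:
To be at 0 after 28 steps: need exactly 14 steps of +1 and 14 of -1.
Number of such sequences: C(28,14) = 40116600
Each has probability (5/8)^14 · (3/8)^14 = 29192926025390625/19342813113834066795298816
P = 40116600 · 29192926025390625/19342813113834066795298816 = 146390117023773193359375/2417851639229258349412352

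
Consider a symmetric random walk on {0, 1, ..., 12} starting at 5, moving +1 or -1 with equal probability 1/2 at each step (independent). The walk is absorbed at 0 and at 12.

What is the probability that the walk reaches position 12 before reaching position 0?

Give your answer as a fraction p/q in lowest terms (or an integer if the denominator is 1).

Answer: 5/12

Derivation:
Symmetric walk (p = 1/2): the harmonic-function argument gives P(hit 12 before 0 | start at 5) = a/N.
P = 5/12 = 5/12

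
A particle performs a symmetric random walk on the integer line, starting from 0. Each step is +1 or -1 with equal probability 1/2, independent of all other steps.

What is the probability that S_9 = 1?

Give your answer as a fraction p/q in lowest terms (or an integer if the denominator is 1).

To reach position 1 after 9 steps: need 5 steps of +1 and 4 of -1.
Favorable paths: C(9,5) = 126
Total paths: 2^9 = 512
P = 126/512 = 63/256

Answer: 63/256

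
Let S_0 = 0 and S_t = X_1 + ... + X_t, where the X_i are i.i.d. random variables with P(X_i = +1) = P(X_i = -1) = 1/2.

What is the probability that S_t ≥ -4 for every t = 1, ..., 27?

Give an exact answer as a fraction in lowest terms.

Let f(t,s) = #length-t paths at position s with S_1..S_t all ≥ -4.
f(t,s) = f(t-1,s-1) + f(t-1,s+1) for s ≥ -4; f(t,s) = 0 for s < -4.
t=0: f(0,0)=1
t=1: f(1,-1)=1 f(1,1)=1
t=2: f(2,-2)=1 f(2,0)=2 f(2,2)=1
t=3: f(3,-3)=1 f(3,-1)=3 f(3,1)=3 f(3,3)=1
t=4: f(4,-4)=1 f(4,-2)=4 f(4,0)=6 f(4,2)=4 f(4,4)=1
t=5: f(5,-3)=5 f(5,-1)=10 f(5,1)=10 f(5,3)=5 f(5,5)=1
t=6: f(6,-4)=5 f(6,-2)=15 f(6,0)=20 f(6,2)=15 f(6,4)=6 f(6,6)=1
t=7: f(7,-3)=20 f(7,-1)=35 f(7,1)=35 f(7,3)=21 f(7,5)=7 f(7,7)=1
t=8: f(8,-4)=20 f(8,-2)=55 f(8,0)=70 f(8,2)=56 f(8,4)=28 f(8,6)=8 f(8,8)=1
t=9: f(9,-3)=75 f(9,-1)=125 f(9,1)=126 f(9,3)=84 f(9,5)=36 f(9,7)=9 f(9,9)=1
t=10: f(10,-4)=75 f(10,-2)=200 f(10,0)=251 f(10,2)=210 f(10,4)=120 f(10,6)=45 f(10,8)=10 f(10,10)=1
t=11: f(11,-3)=275 f(11,-1)=451 f(11,1)=461 f(11,3)=330 f(11,5)=165 f(11,7)=55 f(11,9)=11 f(11,11)=1
t=12: f(12,-4)=275 f(12,-2)=726 f(12,0)=912 f(12,2)=791 f(12,4)=495 f(12,6)=220 f(12,8)=66 f(12,10)=12 f(12,12)=1
t=13: f(13,-3)=1001 f(13,-1)=1638 f(13,1)=1703 f(13,3)=1286 f(13,5)=715 f(13,7)=286 f(13,9)=78 f(13,11)=13 f(13,13)=1
t=14: f(14,-4)=1001 f(14,-2)=2639 f(14,0)=3341 f(14,2)=2989 f(14,4)=2001 f(14,6)=1001 f(14,8)=364 f(14,10)=91 f(14,12)=14 f(14,14)=1
t=15: f(15,-3)=3640 f(15,-1)=5980 f(15,1)=6330 f(15,3)=4990 f(15,5)=3002 f(15,7)=1365 f(15,9)=455 f(15,11)=105 f(15,13)=15 f(15,15)=1
t=16: f(16,-4)=3640 f(16,-2)=9620 f(16,0)=12310 f(16,2)=11320 f(16,4)=7992 f(16,6)=4367 f(16,8)=1820 f(16,10)=560 f(16,12)=120 f(16,14)=16 f(16,16)=1
t=17: f(17,-3)=13260 f(17,-1)=21930 f(17,1)=23630 f(17,3)=19312 f(17,5)=12359 f(17,7)=6187 f(17,9)=2380 f(17,11)=680 f(17,13)=136 f(17,15)=17 f(17,17)=1
t=18: f(18,-4)=13260 f(18,-2)=35190 f(18,0)=45560 f(18,2)=42942 f(18,4)=31671 f(18,6)=18546 f(18,8)=8567 f(18,10)=3060 f(18,12)=816 f(18,14)=153 f(18,16)=18 f(18,18)=1
t=19: f(19,-3)=48450 f(19,-1)=80750 f(19,1)=88502 f(19,3)=74613 f(19,5)=50217 f(19,7)=27113 f(19,9)=11627 f(19,11)=3876 f(19,13)=969 f(19,15)=171 f(19,17)=19 f(19,19)=1
t=20: f(20,-4)=48450 f(20,-2)=129200 f(20,0)=169252 f(20,2)=163115 f(20,4)=124830 f(20,6)=77330 f(20,8)=38740 f(20,10)=15503 f(20,12)=4845 f(20,14)=1140 f(20,16)=190 f(20,18)=20 f(20,20)=1
t=21: f(21,-3)=177650 f(21,-1)=298452 f(21,1)=332367 f(21,3)=287945 f(21,5)=202160 f(21,7)=116070 f(21,9)=54243 f(21,11)=20348 f(21,13)=5985 f(21,15)=1330 f(21,17)=210 f(21,19)=21 f(21,21)=1
t=22: f(22,-4)=177650 f(22,-2)=476102 f(22,0)=630819 f(22,2)=620312 f(22,4)=490105 f(22,6)=318230 f(22,8)=170313 f(22,10)=74591 f(22,12)=26333 f(22,14)=7315 f(22,16)=1540 f(22,18)=231 f(22,20)=22 f(22,22)=1
t=23: f(23,-3)=653752 f(23,-1)=1106921 f(23,1)=1251131 f(23,3)=1110417 f(23,5)=808335 f(23,7)=488543 f(23,9)=244904 f(23,11)=100924 f(23,13)=33648 f(23,15)=8855 f(23,17)=1771 f(23,19)=253 f(23,21)=23 f(23,23)=1
t=24: f(24,-4)=653752 f(24,-2)=1760673 f(24,0)=2358052 f(24,2)=2361548 f(24,4)=1918752 f(24,6)=1296878 f(24,8)=733447 f(24,10)=345828 f(24,12)=134572 f(24,14)=42503 f(24,16)=10626 f(24,18)=2024 f(24,20)=276 f(24,22)=24 f(24,24)=1
t=25: f(25,-3)=2414425 f(25,-1)=4118725 f(25,1)=4719600 f(25,3)=4280300 f(25,5)=3215630 f(25,7)=2030325 f(25,9)=1079275 f(25,11)=480400 f(25,13)=177075 f(25,15)=53129 f(25,17)=12650 f(25,19)=2300 f(25,21)=300 f(25,23)=25 f(25,25)=1
t=26: f(26,-4)=2414425 f(26,-2)=6533150 f(26,0)=8838325 f(26,2)=8999900 f(26,4)=7495930 f(26,6)=5245955 f(26,8)=3109600 f(26,10)=1559675 f(26,12)=657475 f(26,14)=230204 f(26,16)=65779 f(26,18)=14950 f(26,20)=2600 f(26,22)=325 f(26,24)=26 f(26,26)=1
t=27: f(27,-3)=8947575 f(27,-1)=15371475 f(27,1)=17838225 f(27,3)=16495830 f(27,5)=12741885 f(27,7)=8355555 f(27,9)=4669275 f(27,11)=2217150 f(27,13)=887679 f(27,15)=295983 f(27,17)=80729 f(27,19)=17550 f(27,21)=2925 f(27,23)=351 f(27,25)=27 f(27,27)=1
Σ_s f(27,s) = 87922215
P = 87922215/134217728 = 87922215/134217728

Answer: 87922215/134217728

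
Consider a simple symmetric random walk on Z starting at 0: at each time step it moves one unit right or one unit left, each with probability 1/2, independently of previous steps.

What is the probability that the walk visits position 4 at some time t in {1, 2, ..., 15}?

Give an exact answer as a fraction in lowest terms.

Answer: 309/1024

Derivation:
Count via complement. Let g(t,s) = #length-t paths at position s with S_1..S_t all ≠ 4.
g(t,s) = g(t-1,s-1) + g(t-1,s+1) for s ≠ 4; g(t,4) = 0.
t=0: g(0,0)=1
t=1: g(1,-1)=1 g(1,1)=1
t=2: g(2,-2)=1 g(2,0)=2 g(2,2)=1
t=3: g(3,-3)=1 g(3,-1)=3 g(3,1)=3 g(3,3)=1
t=4: g(4,-4)=1 g(4,-2)=4 g(4,0)=6 g(4,2)=4
t=5: g(5,-5)=1 g(5,-3)=5 g(5,-1)=10 g(5,1)=10 g(5,3)=4
t=6: g(6,-6)=1 g(6,-4)=6 g(6,-2)=15 g(6,0)=20 g(6,2)=14
t=7: g(7,-7)=1 g(7,-5)=7 g(7,-3)=21 g(7,-1)=35 g(7,1)=34 g(7,3)=14
t=8: g(8,-8)=1 g(8,-6)=8 g(8,-4)=28 g(8,-2)=56 g(8,0)=69 g(8,2)=48
t=9: g(9,-9)=1 g(9,-7)=9 g(9,-5)=36 g(9,-3)=84 g(9,-1)=125 g(9,1)=117 g(9,3)=48
t=10: g(10,-10)=1 g(10,-8)=10 g(10,-6)=45 g(10,-4)=120 g(10,-2)=209 g(10,0)=242 g(10,2)=165
t=11: g(11,-11)=1 g(11,-9)=11 g(11,-7)=55 g(11,-5)=165 g(11,-3)=329 g(11,-1)=451 g(11,1)=407 g(11,3)=165
t=12: g(12,-12)=1 g(12,-10)=12 g(12,-8)=66 g(12,-6)=220 g(12,-4)=494 g(12,-2)=780 g(12,0)=858 g(12,2)=572
t=13: g(13,-13)=1 g(13,-11)=13 g(13,-9)=78 g(13,-7)=286 g(13,-5)=714 g(13,-3)=1274 g(13,-1)=1638 g(13,1)=1430 g(13,3)=572
t=14: g(14,-14)=1 g(14,-12)=14 g(14,-10)=91 g(14,-8)=364 g(14,-6)=1000 g(14,-4)=1988 g(14,-2)=2912 g(14,0)=3068 g(14,2)=2002
t=15: g(15,-15)=1 g(15,-13)=15 g(15,-11)=105 g(15,-9)=455 g(15,-7)=1364 g(15,-5)=2988 g(15,-3)=4900 g(15,-1)=5980 g(15,1)=5070 g(15,3)=2002
Paths never hitting 4: Σ_s g(15,s) = 22880
Paths hitting 4: 2^15 - 22880 = 9888
P = 9888/32768 = 309/1024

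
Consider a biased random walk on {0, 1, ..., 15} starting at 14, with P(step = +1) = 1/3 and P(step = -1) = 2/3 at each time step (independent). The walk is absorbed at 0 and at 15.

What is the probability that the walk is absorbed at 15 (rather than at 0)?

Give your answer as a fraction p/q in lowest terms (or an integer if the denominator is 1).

Answer: 16383/32767

Derivation:
Biased walk: p = 1/3, q = 2/3, r = q/p = 2
Gambler's ruin: P(hit 15 before 0 | start at 14) = (1 - r^a)/(1 - r^N)
r^14 = 16384; r^15 = 32768
P = (1 - 16384) / (1 - 32768) = -16383 / -32767 = 16383/32767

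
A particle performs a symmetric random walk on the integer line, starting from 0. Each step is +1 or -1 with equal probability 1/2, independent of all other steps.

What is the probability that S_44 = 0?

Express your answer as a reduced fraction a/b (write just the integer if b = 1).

Answer: 263012370465/2199023255552

Derivation:
To return to 0 after 44 steps: need exactly 22 steps of +1 and 22 of -1.
Favorable paths: C(44,22) = 2104098963720
Total paths: 2^44 = 17592186044416
P = 2104098963720/17592186044416 = 263012370465/2199023255552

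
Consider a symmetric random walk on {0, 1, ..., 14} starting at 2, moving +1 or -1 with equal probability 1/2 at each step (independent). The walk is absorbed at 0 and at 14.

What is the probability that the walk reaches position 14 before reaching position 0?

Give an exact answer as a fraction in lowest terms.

Answer: 1/7

Derivation:
Symmetric walk (p = 1/2): the harmonic-function argument gives P(hit 14 before 0 | start at 2) = a/N.
P = 2/14 = 1/7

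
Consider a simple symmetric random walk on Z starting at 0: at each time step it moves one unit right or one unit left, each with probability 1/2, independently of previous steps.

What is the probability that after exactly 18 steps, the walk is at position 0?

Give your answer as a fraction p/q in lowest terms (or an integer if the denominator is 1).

Answer: 12155/65536

Derivation:
To return to 0 after 18 steps: need exactly 9 steps of +1 and 9 of -1.
Favorable paths: C(18,9) = 48620
Total paths: 2^18 = 262144
P = 48620/262144 = 12155/65536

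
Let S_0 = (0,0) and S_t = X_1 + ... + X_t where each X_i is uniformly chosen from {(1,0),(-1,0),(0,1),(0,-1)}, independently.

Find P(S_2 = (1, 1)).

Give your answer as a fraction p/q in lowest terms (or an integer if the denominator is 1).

Let h be the number of horizontal steps (so 2-h are vertical). To end at (1,1) need (h+1)/2 right-steps and ((2-h)+1)/2 up-steps.
Sum over h with 1 ≤ h ≤ 1, h ≡ 1 (mod 2), 2-h ≡ 1 (mod 2):
h=1: C(2,1)·C(1,1)·C(1,1) = 2·1·1 = 2
Total favorable: 2
Total paths: 4^2 = 16
P = 2/16 = 1/8

Answer: 1/8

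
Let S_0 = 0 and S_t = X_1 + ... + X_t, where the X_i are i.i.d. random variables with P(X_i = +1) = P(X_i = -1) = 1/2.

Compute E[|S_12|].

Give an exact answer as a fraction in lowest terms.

S_12 takes values m ≡ 0 (mod 2) with |m| ≤ 12; P(S_12=m) = C(12,(12+m)/2)/2^12.
Total paths: 2^12 = 4096
Distribution: P(S=-12)=1/4096, P(S=-10)=12/4096, P(S=-8)=66/4096, P(S=-6)=220/4096, P(S=-4)=495/4096, P(S=-2)=792/4096, P(S=0)=924/4096, P(S=2)=792/4096, P(S=4)=495/4096, P(S=6)=220/4096, P(S=8)=66/4096, P(S=10)=12/4096, P(S=12)=1/4096
E[|S_12|] = Σ_m |m|·P(S_12=m) = 11088/4096 = 693/256

Answer: 693/256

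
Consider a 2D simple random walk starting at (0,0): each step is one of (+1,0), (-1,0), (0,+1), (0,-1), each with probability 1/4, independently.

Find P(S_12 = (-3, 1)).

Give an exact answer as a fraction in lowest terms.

Answer: 49005/2097152

Derivation:
Let h be the number of horizontal steps (so 12-h are vertical). To end at (-3,1) need (h-3)/2 right-steps and ((12-h)+1)/2 up-steps.
Sum over h with 3 ≤ h ≤ 11, h ≡ 1 (mod 2), 12-h ≡ 1 (mod 2):
h=3: C(12,3)·C(3,0)·C(9,5) = 220·1·126 = 27720
h=5: C(12,5)·C(5,1)·C(7,4) = 792·5·35 = 138600
h=7: C(12,7)·C(7,2)·C(5,3) = 792·21·10 = 166320
h=9: C(12,9)·C(9,3)·C(3,2) = 220·84·3 = 55440
h=11: C(12,11)·C(11,4)·C(1,1) = 12·330·1 = 3960
Total favorable: 392040
Total paths: 4^12 = 16777216
P = 392040/16777216 = 49005/2097152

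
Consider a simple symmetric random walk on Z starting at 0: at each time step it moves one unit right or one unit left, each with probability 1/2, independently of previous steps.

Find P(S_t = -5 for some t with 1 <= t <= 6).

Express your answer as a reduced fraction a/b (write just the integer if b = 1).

Answer: 1/32

Derivation:
Count via complement. Let g(t,s) = #length-t paths at position s with S_1..S_t all ≠ -5.
g(t,s) = g(t-1,s-1) + g(t-1,s+1) for s ≠ -5; g(t,-5) = 0.
t=0: g(0,0)=1
t=1: g(1,-1)=1 g(1,1)=1
t=2: g(2,-2)=1 g(2,0)=2 g(2,2)=1
t=3: g(3,-3)=1 g(3,-1)=3 g(3,1)=3 g(3,3)=1
t=4: g(4,-4)=1 g(4,-2)=4 g(4,0)=6 g(4,2)=4 g(4,4)=1
t=5: g(5,-3)=5 g(5,-1)=10 g(5,1)=10 g(5,3)=5 g(5,5)=1
t=6: g(6,-4)=5 g(6,-2)=15 g(6,0)=20 g(6,2)=15 g(6,4)=6 g(6,6)=1
Paths never hitting -5: Σ_s g(6,s) = 62
Paths hitting -5: 2^6 - 62 = 2
P = 2/64 = 1/32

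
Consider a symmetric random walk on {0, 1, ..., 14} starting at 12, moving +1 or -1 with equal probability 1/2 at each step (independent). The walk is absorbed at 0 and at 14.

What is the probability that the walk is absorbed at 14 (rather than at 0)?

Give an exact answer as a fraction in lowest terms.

Symmetric walk (p = 1/2): the harmonic-function argument gives P(hit 14 before 0 | start at 12) = a/N.
P = 12/14 = 6/7

Answer: 6/7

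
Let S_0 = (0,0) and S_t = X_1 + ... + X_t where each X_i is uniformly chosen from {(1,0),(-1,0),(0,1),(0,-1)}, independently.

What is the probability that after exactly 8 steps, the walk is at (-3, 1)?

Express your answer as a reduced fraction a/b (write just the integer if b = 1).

Answer: 49/2048

Derivation:
Let h be the number of horizontal steps (so 8-h are vertical). To end at (-3,1) need (h-3)/2 right-steps and ((8-h)+1)/2 up-steps.
Sum over h with 3 ≤ h ≤ 7, h ≡ 1 (mod 2), 8-h ≡ 1 (mod 2):
h=3: C(8,3)·C(3,0)·C(5,3) = 56·1·10 = 560
h=5: C(8,5)·C(5,1)·C(3,2) = 56·5·3 = 840
h=7: C(8,7)·C(7,2)·C(1,1) = 8·21·1 = 168
Total favorable: 1568
Total paths: 4^8 = 65536
P = 1568/65536 = 49/2048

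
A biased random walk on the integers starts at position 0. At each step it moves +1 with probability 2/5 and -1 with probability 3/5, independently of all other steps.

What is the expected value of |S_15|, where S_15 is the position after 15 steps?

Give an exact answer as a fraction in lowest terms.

S_15 takes values m ≡ 1 (mod 2) with |m| ≤ 15; P(S_15=m) = C(15,(15+m)/2) · (2/5)^((15+m)/2) · (3/5)^((15-m)/2).
Distribution: P(S=-15)=14348907/30517578125, P(S=-13)=28697814/6103515625, P(S=-11)=133923132/6103515625, P(S=-9)=386889048/6103515625, P(S=-7)=773778096/6103515625, P(S=-5)=5674372704/30517578125, P(S=-3)=1260971712/6103515625, P(S=-1)=1080832896/6103515625, P(S=1)=720555264/6103515625, P(S=3)=373621248/6103515625, P(S=5)=747242496/30517578125, P(S=7)=45287424/6103515625, P(S=9)=10063872/6103515625, P(S=11)=1548288/6103515625, P(S=13)=147456/6103515625, P(S=15)=32768/30517578125
E[|S_15|] = Σ_m |m|·P(S_15=m) = 4868227263/1220703125

Answer: 4868227263/1220703125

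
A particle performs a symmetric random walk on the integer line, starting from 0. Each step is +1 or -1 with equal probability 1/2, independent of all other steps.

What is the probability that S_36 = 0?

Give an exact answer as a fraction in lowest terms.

Answer: 2268783825/17179869184

Derivation:
To return to 0 after 36 steps: need exactly 18 steps of +1 and 18 of -1.
Favorable paths: C(36,18) = 9075135300
Total paths: 2^36 = 68719476736
P = 9075135300/68719476736 = 2268783825/17179869184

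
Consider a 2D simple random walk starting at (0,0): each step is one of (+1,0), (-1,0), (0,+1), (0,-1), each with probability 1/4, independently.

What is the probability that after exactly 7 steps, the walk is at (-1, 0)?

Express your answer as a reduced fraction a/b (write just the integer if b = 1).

Answer: 1225/16384

Derivation:
Let h be the number of horizontal steps (so 7-h are vertical). To end at (-1,0) need (h-1)/2 right-steps and ((7-h)+0)/2 up-steps.
Sum over h with 1 ≤ h ≤ 7, h ≡ 1 (mod 2), 7-h ≡ 0 (mod 2):
h=1: C(7,1)·C(1,0)·C(6,3) = 7·1·20 = 140
h=3: C(7,3)·C(3,1)·C(4,2) = 35·3·6 = 630
h=5: C(7,5)·C(5,2)·C(2,1) = 21·10·2 = 420
h=7: C(7,7)·C(7,3)·C(0,0) = 1·35·1 = 35
Total favorable: 1225
Total paths: 4^7 = 16384
P = 1225/16384 = 1225/16384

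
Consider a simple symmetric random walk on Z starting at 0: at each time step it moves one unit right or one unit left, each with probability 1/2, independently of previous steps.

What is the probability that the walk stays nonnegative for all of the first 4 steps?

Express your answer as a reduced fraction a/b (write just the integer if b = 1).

Let f(t,s) = #length-t paths at position s with S_1..S_t all ≥ 0.
f(t,s) = f(t-1,s-1) + f(t-1,s+1) for s ≥ 0; f(t,s) = 0 for s < 0.
t=0: f(0,0)=1
t=1: f(1,1)=1
t=2: f(2,0)=1 f(2,2)=1
t=3: f(3,1)=2 f(3,3)=1
t=4: f(4,0)=2 f(4,2)=3 f(4,4)=1
Σ_s f(4,s) = 6
P = 6/16 = 3/8

Answer: 3/8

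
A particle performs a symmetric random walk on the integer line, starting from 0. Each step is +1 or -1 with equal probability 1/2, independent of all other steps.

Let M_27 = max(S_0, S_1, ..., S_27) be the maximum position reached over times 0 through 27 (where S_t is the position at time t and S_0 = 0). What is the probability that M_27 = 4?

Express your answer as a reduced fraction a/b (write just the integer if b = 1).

Let M_27 = max(S_0,...,S_27). Use the reflection principle: for j ≥ 1, #{paths with M_27 ≥ j} = #{S_27 ≥ j} + #{S_27 ≥ j+1}.
By reflection, #{M_27 ≥ 4} = #{S_27 ≥ 4} + #{S_27 ≥ 5} = 29666704 + 29666704 = 59333408.
#{M_27 ≥ 5} = #{S_27 ≥ 5} + #{S_27 ≥ 6} = 29666704 + 16628809 = 46295513.
#{M_27 = 4} = 59333408 - 46295513 = 13037895.
P(M_27 = 4) = 13037895/134217728 = 13037895/134217728

Answer: 13037895/134217728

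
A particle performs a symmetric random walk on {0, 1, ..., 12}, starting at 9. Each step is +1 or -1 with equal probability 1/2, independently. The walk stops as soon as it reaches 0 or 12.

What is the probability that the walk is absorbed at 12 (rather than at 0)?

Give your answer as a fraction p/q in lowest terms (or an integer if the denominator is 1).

Answer: 3/4

Derivation:
Symmetric walk (p = 1/2): the harmonic-function argument gives P(hit 12 before 0 | start at 9) = a/N.
P = 9/12 = 3/4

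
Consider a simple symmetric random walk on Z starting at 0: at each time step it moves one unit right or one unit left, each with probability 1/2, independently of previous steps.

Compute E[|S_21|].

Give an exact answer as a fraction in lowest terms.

Answer: 969969/262144

Derivation:
S_21 takes values m ≡ 1 (mod 2) with |m| ≤ 21; P(S_21=m) = C(21,(21+m)/2)/2^21.
Total paths: 2^21 = 2097152
Distribution: P(S=-21)=1/2097152, P(S=-19)=21/2097152, P(S=-17)=210/2097152, P(S=-15)=1330/2097152, P(S=-13)=5985/2097152, P(S=-11)=20349/2097152, P(S=-9)=54264/2097152, P(S=-7)=116280/2097152, P(S=-5)=203490/2097152, P(S=-3)=293930/2097152, P(S=-1)=352716/2097152, P(S=1)=352716/2097152, P(S=3)=293930/2097152, P(S=5)=203490/2097152, P(S=7)=116280/2097152, P(S=9)=54264/2097152, P(S=11)=20349/2097152, P(S=13)=5985/2097152, P(S=15)=1330/2097152, P(S=17)=210/2097152, P(S=19)=21/2097152, P(S=21)=1/2097152
E[|S_21|] = Σ_m |m|·P(S_21=m) = 7759752/2097152 = 969969/262144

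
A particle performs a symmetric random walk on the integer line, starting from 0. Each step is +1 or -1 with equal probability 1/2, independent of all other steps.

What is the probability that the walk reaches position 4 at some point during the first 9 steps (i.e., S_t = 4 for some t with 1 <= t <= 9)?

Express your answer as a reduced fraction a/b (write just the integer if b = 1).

Count via complement. Let g(t,s) = #length-t paths at position s with S_1..S_t all ≠ 4.
g(t,s) = g(t-1,s-1) + g(t-1,s+1) for s ≠ 4; g(t,4) = 0.
t=0: g(0,0)=1
t=1: g(1,-1)=1 g(1,1)=1
t=2: g(2,-2)=1 g(2,0)=2 g(2,2)=1
t=3: g(3,-3)=1 g(3,-1)=3 g(3,1)=3 g(3,3)=1
t=4: g(4,-4)=1 g(4,-2)=4 g(4,0)=6 g(4,2)=4
t=5: g(5,-5)=1 g(5,-3)=5 g(5,-1)=10 g(5,1)=10 g(5,3)=4
t=6: g(6,-6)=1 g(6,-4)=6 g(6,-2)=15 g(6,0)=20 g(6,2)=14
t=7: g(7,-7)=1 g(7,-5)=7 g(7,-3)=21 g(7,-1)=35 g(7,1)=34 g(7,3)=14
t=8: g(8,-8)=1 g(8,-6)=8 g(8,-4)=28 g(8,-2)=56 g(8,0)=69 g(8,2)=48
t=9: g(9,-9)=1 g(9,-7)=9 g(9,-5)=36 g(9,-3)=84 g(9,-1)=125 g(9,1)=117 g(9,3)=48
Paths never hitting 4: Σ_s g(9,s) = 420
Paths hitting 4: 2^9 - 420 = 92
P = 92/512 = 23/128

Answer: 23/128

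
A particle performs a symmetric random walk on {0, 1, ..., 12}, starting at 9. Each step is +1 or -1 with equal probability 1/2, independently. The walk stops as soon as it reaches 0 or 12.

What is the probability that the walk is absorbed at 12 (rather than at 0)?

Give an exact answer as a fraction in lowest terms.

Symmetric walk (p = 1/2): the harmonic-function argument gives P(hit 12 before 0 | start at 9) = a/N.
P = 9/12 = 3/4

Answer: 3/4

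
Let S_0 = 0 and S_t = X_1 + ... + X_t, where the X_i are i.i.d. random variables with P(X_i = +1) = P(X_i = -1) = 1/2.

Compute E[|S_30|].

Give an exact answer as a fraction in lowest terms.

S_30 takes values m ≡ 0 (mod 2) with |m| ≤ 30; P(S_30=m) = C(30,(30+m)/2)/2^30.
Total paths: 2^30 = 1073741824
Distribution: P(S=-30)=1/1073741824, P(S=-28)=30/1073741824, P(S=-26)=435/1073741824, P(S=-24)=4060/1073741824, P(S=-22)=27405/1073741824, P(S=-20)=142506/1073741824, P(S=-18)=593775/1073741824, P(S=-16)=2035800/1073741824, P(S=-14)=5852925/1073741824, P(S=-12)=14307150/1073741824, P(S=-10)=30045015/1073741824, P(S=-8)=54627300/1073741824, P(S=-6)=86493225/1073741824, P(S=-4)=119759850/1073741824, P(S=-2)=145422675/1073741824, P(S=0)=155117520/1073741824, P(S=2)=145422675/1073741824, P(S=4)=119759850/1073741824, P(S=6)=86493225/1073741824, P(S=8)=54627300/1073741824, P(S=10)=30045015/1073741824, P(S=12)=14307150/1073741824, P(S=14)=5852925/1073741824, P(S=16)=2035800/1073741824, P(S=18)=593775/1073741824, P(S=20)=142506/1073741824, P(S=22)=27405/1073741824, P(S=24)=4060/1073741824, P(S=26)=435/1073741824, P(S=28)=30/1073741824, P(S=30)=1/1073741824
E[|S_30|] = Σ_m |m|·P(S_30=m) = 4653525600/1073741824 = 145422675/33554432

Answer: 145422675/33554432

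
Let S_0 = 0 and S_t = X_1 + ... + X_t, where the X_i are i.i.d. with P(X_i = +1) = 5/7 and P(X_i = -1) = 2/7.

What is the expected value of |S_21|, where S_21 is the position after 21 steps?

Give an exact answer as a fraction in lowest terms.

Answer: 103353702218360463/11398895185373143

Derivation:
S_21 takes values m ≡ 1 (mod 2) with |m| ≤ 21; P(S_21=m) = C(21,(21+m)/2) · (5/7)^((21+m)/2) · (2/7)^((21-m)/2).
Distribution: P(S=-21)=2097152/558545864083284007, P(S=-19)=15728640/79792266297612001, P(S=-17)=393216000/79792266297612001, P(S=-15)=6225920000/79792266297612001, P(S=-13)=70041600000/79792266297612001, P(S=-11)=595353600000/79792266297612001, P(S=-9)=3969024000000/79792266297612001, P(S=-7)=148838400000000/558545864083284007, P(S=-5)=93024000000000/79792266297612001, P(S=-3)=335920000000000/79792266297612001, P(S=-1)=1007760000000000/79792266297612001, P(S=1)=2519400000000000/79792266297612001, P(S=3)=5248750000000000/79792266297612001, P(S=5)=9084375000000000/79792266297612001, P(S=7)=90843750000000000/558545864083284007, P(S=9)=15140625000000000/79792266297612001, P(S=11)=14194335937500000/79792266297612001, P(S=13)=10437011718750000/79792266297612001, P(S=15)=5798339843750000/79792266297612001, P(S=17)=2288818359375000/79792266297612001, P(S=19)=572204589843750/79792266297612001, P(S=21)=476837158203125/558545864083284007
E[|S_21|] = Σ_m |m|·P(S_21=m) = 103353702218360463/11398895185373143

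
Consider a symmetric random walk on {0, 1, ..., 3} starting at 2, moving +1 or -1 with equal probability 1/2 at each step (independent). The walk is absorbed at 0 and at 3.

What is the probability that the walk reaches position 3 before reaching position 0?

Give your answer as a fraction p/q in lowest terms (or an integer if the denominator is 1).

Symmetric walk (p = 1/2): the harmonic-function argument gives P(hit 3 before 0 | start at 2) = a/N.
P = 2/3 = 2/3

Answer: 2/3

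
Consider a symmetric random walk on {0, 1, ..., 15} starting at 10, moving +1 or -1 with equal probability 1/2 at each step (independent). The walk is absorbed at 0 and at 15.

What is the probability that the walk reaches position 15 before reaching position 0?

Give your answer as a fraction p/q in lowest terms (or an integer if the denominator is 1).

Answer: 2/3

Derivation:
Symmetric walk (p = 1/2): the harmonic-function argument gives P(hit 15 before 0 | start at 10) = a/N.
P = 10/15 = 2/3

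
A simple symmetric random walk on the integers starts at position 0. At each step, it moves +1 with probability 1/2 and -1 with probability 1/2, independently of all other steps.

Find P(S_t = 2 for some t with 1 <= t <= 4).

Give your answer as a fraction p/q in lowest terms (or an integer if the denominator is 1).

Answer: 3/8

Derivation:
Count via complement. Let g(t,s) = #length-t paths at position s with S_1..S_t all ≠ 2.
g(t,s) = g(t-1,s-1) + g(t-1,s+1) for s ≠ 2; g(t,2) = 0.
t=0: g(0,0)=1
t=1: g(1,-1)=1 g(1,1)=1
t=2: g(2,-2)=1 g(2,0)=2
t=3: g(3,-3)=1 g(3,-1)=3 g(3,1)=2
t=4: g(4,-4)=1 g(4,-2)=4 g(4,0)=5
Paths never hitting 2: Σ_s g(4,s) = 10
Paths hitting 2: 2^4 - 10 = 6
P = 6/16 = 3/8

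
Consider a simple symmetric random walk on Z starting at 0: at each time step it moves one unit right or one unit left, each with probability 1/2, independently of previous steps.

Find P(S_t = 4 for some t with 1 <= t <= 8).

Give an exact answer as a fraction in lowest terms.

Answer: 23/128

Derivation:
Count via complement. Let g(t,s) = #length-t paths at position s with S_1..S_t all ≠ 4.
g(t,s) = g(t-1,s-1) + g(t-1,s+1) for s ≠ 4; g(t,4) = 0.
t=0: g(0,0)=1
t=1: g(1,-1)=1 g(1,1)=1
t=2: g(2,-2)=1 g(2,0)=2 g(2,2)=1
t=3: g(3,-3)=1 g(3,-1)=3 g(3,1)=3 g(3,3)=1
t=4: g(4,-4)=1 g(4,-2)=4 g(4,0)=6 g(4,2)=4
t=5: g(5,-5)=1 g(5,-3)=5 g(5,-1)=10 g(5,1)=10 g(5,3)=4
t=6: g(6,-6)=1 g(6,-4)=6 g(6,-2)=15 g(6,0)=20 g(6,2)=14
t=7: g(7,-7)=1 g(7,-5)=7 g(7,-3)=21 g(7,-1)=35 g(7,1)=34 g(7,3)=14
t=8: g(8,-8)=1 g(8,-6)=8 g(8,-4)=28 g(8,-2)=56 g(8,0)=69 g(8,2)=48
Paths never hitting 4: Σ_s g(8,s) = 210
Paths hitting 4: 2^8 - 210 = 46
P = 46/256 = 23/128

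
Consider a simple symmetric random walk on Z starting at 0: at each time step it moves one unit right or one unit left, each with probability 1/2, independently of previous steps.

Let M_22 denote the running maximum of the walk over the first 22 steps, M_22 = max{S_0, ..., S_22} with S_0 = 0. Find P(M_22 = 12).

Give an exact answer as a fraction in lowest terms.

Answer: 13167/2097152

Derivation:
Let M_22 = max(S_0,...,S_22). Use the reflection principle: for j ≥ 1, #{paths with M_22 ≥ j} = #{S_22 ≥ j} + #{S_22 ≥ j+1}.
By reflection, #{M_22 ≥ 12} = #{S_22 ≥ 12} + #{S_22 ≥ 13} = 35443 + 9109 = 44552.
#{M_22 ≥ 13} = #{S_22 ≥ 13} + #{S_22 ≥ 14} = 9109 + 9109 = 18218.
#{M_22 = 12} = 44552 - 18218 = 26334.
P(M_22 = 12) = 26334/4194304 = 13167/2097152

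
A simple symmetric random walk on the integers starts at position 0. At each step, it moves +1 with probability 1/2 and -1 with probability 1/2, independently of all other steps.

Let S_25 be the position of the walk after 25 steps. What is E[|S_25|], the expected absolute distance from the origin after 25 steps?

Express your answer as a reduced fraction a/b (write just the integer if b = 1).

S_25 takes values m ≡ 1 (mod 2) with |m| ≤ 25; P(S_25=m) = C(25,(25+m)/2)/2^25.
Total paths: 2^25 = 33554432
Distribution: P(S=-25)=1/33554432, P(S=-23)=25/33554432, P(S=-21)=300/33554432, P(S=-19)=2300/33554432, P(S=-17)=12650/33554432, P(S=-15)=53130/33554432, P(S=-13)=177100/33554432, P(S=-11)=480700/33554432, P(S=-9)=1081575/33554432, P(S=-7)=2042975/33554432, P(S=-5)=3268760/33554432, P(S=-3)=4457400/33554432, P(S=-1)=5200300/33554432, P(S=1)=5200300/33554432, P(S=3)=4457400/33554432, P(S=5)=3268760/33554432, P(S=7)=2042975/33554432, P(S=9)=1081575/33554432, P(S=11)=480700/33554432, P(S=13)=177100/33554432, P(S=15)=53130/33554432, P(S=17)=12650/33554432, P(S=19)=2300/33554432, P(S=21)=300/33554432, P(S=23)=25/33554432, P(S=25)=1/33554432
E[|S_25|] = Σ_m |m|·P(S_25=m) = 135207800/33554432 = 16900975/4194304

Answer: 16900975/4194304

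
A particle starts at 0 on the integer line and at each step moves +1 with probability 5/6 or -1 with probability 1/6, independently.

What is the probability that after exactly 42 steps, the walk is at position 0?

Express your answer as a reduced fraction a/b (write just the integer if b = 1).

To be at 0 after 42 steps: need exactly 21 steps of +1 and 21 of -1.
Number of such sequences: C(42,21) = 538257874440
Each has probability (5/6)^21 · (1/6)^21 = 476837158203125/481229803398374426442198455156736
P = 538257874440 · 476837158203125/481229803398374426442198455156736 = 10694223134517669677734375/20051241808265601101758268964864

Answer: 10694223134517669677734375/20051241808265601101758268964864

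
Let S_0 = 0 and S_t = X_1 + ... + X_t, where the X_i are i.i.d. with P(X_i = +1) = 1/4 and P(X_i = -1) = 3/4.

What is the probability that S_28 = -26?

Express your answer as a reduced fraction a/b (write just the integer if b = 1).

To reach position -26 after 28 steps: need 1 step of +1 and 27 steps of -1.
Number of such sequences: C(28,1) = 28
Each has probability (1/4)^1 · (3/4)^27 = 7625597484987/72057594037927936
P = 28 · 7625597484987/72057594037927936 = 53379182394909/18014398509481984

Answer: 53379182394909/18014398509481984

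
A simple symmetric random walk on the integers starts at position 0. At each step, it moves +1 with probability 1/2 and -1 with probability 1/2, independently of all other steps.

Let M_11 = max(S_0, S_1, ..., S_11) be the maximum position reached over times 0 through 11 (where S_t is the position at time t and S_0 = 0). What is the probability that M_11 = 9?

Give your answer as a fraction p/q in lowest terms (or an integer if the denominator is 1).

Let M_11 = max(S_0,...,S_11). Use the reflection principle: for j ≥ 1, #{paths with M_11 ≥ j} = #{S_11 ≥ j} + #{S_11 ≥ j+1}.
By reflection, #{M_11 ≥ 9} = #{S_11 ≥ 9} + #{S_11 ≥ 10} = 12 + 1 = 13.
#{M_11 ≥ 10} = #{S_11 ≥ 10} + #{S_11 ≥ 11} = 1 + 1 = 2.
#{M_11 = 9} = 13 - 2 = 11.
P(M_11 = 9) = 11/2048 = 11/2048

Answer: 11/2048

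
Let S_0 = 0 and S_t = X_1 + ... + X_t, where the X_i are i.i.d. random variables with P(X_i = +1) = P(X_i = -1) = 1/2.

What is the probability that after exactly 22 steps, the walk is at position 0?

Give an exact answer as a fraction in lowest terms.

To return to 0 after 22 steps: need exactly 11 steps of +1 and 11 of -1.
Favorable paths: C(22,11) = 705432
Total paths: 2^22 = 4194304
P = 705432/4194304 = 88179/524288

Answer: 88179/524288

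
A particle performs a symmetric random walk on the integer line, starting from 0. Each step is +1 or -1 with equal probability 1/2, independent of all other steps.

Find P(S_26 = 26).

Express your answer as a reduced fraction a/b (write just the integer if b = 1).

To reach position 26 after 26 steps: need 26 steps of +1 and 0 of -1.
Favorable paths: C(26,26) = 1
Total paths: 2^26 = 67108864
P = 1/67108864 = 1/67108864

Answer: 1/67108864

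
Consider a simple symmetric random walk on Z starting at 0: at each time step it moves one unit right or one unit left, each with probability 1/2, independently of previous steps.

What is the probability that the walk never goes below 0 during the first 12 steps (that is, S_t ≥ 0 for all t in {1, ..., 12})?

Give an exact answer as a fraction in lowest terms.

Let f(t,s) = #length-t paths at position s with S_1..S_t all ≥ 0.
f(t,s) = f(t-1,s-1) + f(t-1,s+1) for s ≥ 0; f(t,s) = 0 for s < 0.
t=0: f(0,0)=1
t=1: f(1,1)=1
t=2: f(2,0)=1 f(2,2)=1
t=3: f(3,1)=2 f(3,3)=1
t=4: f(4,0)=2 f(4,2)=3 f(4,4)=1
t=5: f(5,1)=5 f(5,3)=4 f(5,5)=1
t=6: f(6,0)=5 f(6,2)=9 f(6,4)=5 f(6,6)=1
t=7: f(7,1)=14 f(7,3)=14 f(7,5)=6 f(7,7)=1
t=8: f(8,0)=14 f(8,2)=28 f(8,4)=20 f(8,6)=7 f(8,8)=1
t=9: f(9,1)=42 f(9,3)=48 f(9,5)=27 f(9,7)=8 f(9,9)=1
t=10: f(10,0)=42 f(10,2)=90 f(10,4)=75 f(10,6)=35 f(10,8)=9 f(10,10)=1
t=11: f(11,1)=132 f(11,3)=165 f(11,5)=110 f(11,7)=44 f(11,9)=10 f(11,11)=1
t=12: f(12,0)=132 f(12,2)=297 f(12,4)=275 f(12,6)=154 f(12,8)=54 f(12,10)=11 f(12,12)=1
Σ_s f(12,s) = 924
P = 924/4096 = 231/1024

Answer: 231/1024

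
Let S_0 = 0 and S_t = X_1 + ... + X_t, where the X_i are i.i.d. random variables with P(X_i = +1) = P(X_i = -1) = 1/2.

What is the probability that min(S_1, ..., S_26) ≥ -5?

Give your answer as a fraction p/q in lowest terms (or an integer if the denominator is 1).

Answer: 50480055/67108864

Derivation:
Let f(t,s) = #length-t paths at position s with S_1..S_t all ≥ -5.
f(t,s) = f(t-1,s-1) + f(t-1,s+1) for s ≥ -5; f(t,s) = 0 for s < -5.
t=0: f(0,0)=1
t=1: f(1,-1)=1 f(1,1)=1
t=2: f(2,-2)=1 f(2,0)=2 f(2,2)=1
t=3: f(3,-3)=1 f(3,-1)=3 f(3,1)=3 f(3,3)=1
t=4: f(4,-4)=1 f(4,-2)=4 f(4,0)=6 f(4,2)=4 f(4,4)=1
t=5: f(5,-5)=1 f(5,-3)=5 f(5,-1)=10 f(5,1)=10 f(5,3)=5 f(5,5)=1
t=6: f(6,-4)=6 f(6,-2)=15 f(6,0)=20 f(6,2)=15 f(6,4)=6 f(6,6)=1
t=7: f(7,-5)=6 f(7,-3)=21 f(7,-1)=35 f(7,1)=35 f(7,3)=21 f(7,5)=7 f(7,7)=1
t=8: f(8,-4)=27 f(8,-2)=56 f(8,0)=70 f(8,2)=56 f(8,4)=28 f(8,6)=8 f(8,8)=1
t=9: f(9,-5)=27 f(9,-3)=83 f(9,-1)=126 f(9,1)=126 f(9,3)=84 f(9,5)=36 f(9,7)=9 f(9,9)=1
t=10: f(10,-4)=110 f(10,-2)=209 f(10,0)=252 f(10,2)=210 f(10,4)=120 f(10,6)=45 f(10,8)=10 f(10,10)=1
t=11: f(11,-5)=110 f(11,-3)=319 f(11,-1)=461 f(11,1)=462 f(11,3)=330 f(11,5)=165 f(11,7)=55 f(11,9)=11 f(11,11)=1
t=12: f(12,-4)=429 f(12,-2)=780 f(12,0)=923 f(12,2)=792 f(12,4)=495 f(12,6)=220 f(12,8)=66 f(12,10)=12 f(12,12)=1
t=13: f(13,-5)=429 f(13,-3)=1209 f(13,-1)=1703 f(13,1)=1715 f(13,3)=1287 f(13,5)=715 f(13,7)=286 f(13,9)=78 f(13,11)=13 f(13,13)=1
t=14: f(14,-4)=1638 f(14,-2)=2912 f(14,0)=3418 f(14,2)=3002 f(14,4)=2002 f(14,6)=1001 f(14,8)=364 f(14,10)=91 f(14,12)=14 f(14,14)=1
t=15: f(15,-5)=1638 f(15,-3)=4550 f(15,-1)=6330 f(15,1)=6420 f(15,3)=5004 f(15,5)=3003 f(15,7)=1365 f(15,9)=455 f(15,11)=105 f(15,13)=15 f(15,15)=1
t=16: f(16,-4)=6188 f(16,-2)=10880 f(16,0)=12750 f(16,2)=11424 f(16,4)=8007 f(16,6)=4368 f(16,8)=1820 f(16,10)=560 f(16,12)=120 f(16,14)=16 f(16,16)=1
t=17: f(17,-5)=6188 f(17,-3)=17068 f(17,-1)=23630 f(17,1)=24174 f(17,3)=19431 f(17,5)=12375 f(17,7)=6188 f(17,9)=2380 f(17,11)=680 f(17,13)=136 f(17,15)=17 f(17,17)=1
t=18: f(18,-4)=23256 f(18,-2)=40698 f(18,0)=47804 f(18,2)=43605 f(18,4)=31806 f(18,6)=18563 f(18,8)=8568 f(18,10)=3060 f(18,12)=816 f(18,14)=153 f(18,16)=18 f(18,18)=1
t=19: f(19,-5)=23256 f(19,-3)=63954 f(19,-1)=88502 f(19,1)=91409 f(19,3)=75411 f(19,5)=50369 f(19,7)=27131 f(19,9)=11628 f(19,11)=3876 f(19,13)=969 f(19,15)=171 f(19,17)=19 f(19,19)=1
t=20: f(20,-4)=87210 f(20,-2)=152456 f(20,0)=179911 f(20,2)=166820 f(20,4)=125780 f(20,6)=77500 f(20,8)=38759 f(20,10)=15504 f(20,12)=4845 f(20,14)=1140 f(20,16)=190 f(20,18)=20 f(20,20)=1
t=21: f(21,-5)=87210 f(21,-3)=239666 f(21,-1)=332367 f(21,1)=346731 f(21,3)=292600 f(21,5)=203280 f(21,7)=116259 f(21,9)=54263 f(21,11)=20349 f(21,13)=5985 f(21,15)=1330 f(21,17)=210 f(21,19)=21 f(21,21)=1
t=22: f(22,-4)=326876 f(22,-2)=572033 f(22,0)=679098 f(22,2)=639331 f(22,4)=495880 f(22,6)=319539 f(22,8)=170522 f(22,10)=74612 f(22,12)=26334 f(22,14)=7315 f(22,16)=1540 f(22,18)=231 f(22,20)=22 f(22,22)=1
t=23: f(23,-5)=326876 f(23,-3)=898909 f(23,-1)=1251131 f(23,1)=1318429 f(23,3)=1135211 f(23,5)=815419 f(23,7)=490061 f(23,9)=245134 f(23,11)=100946 f(23,13)=33649 f(23,15)=8855 f(23,17)=1771 f(23,19)=253 f(23,21)=23 f(23,23)=1
t=24: f(24,-4)=1225785 f(24,-2)=2150040 f(24,0)=2569560 f(24,2)=2453640 f(24,4)=1950630 f(24,6)=1305480 f(24,8)=735195 f(24,10)=346080 f(24,12)=134595 f(24,14)=42504 f(24,16)=10626 f(24,18)=2024 f(24,20)=276 f(24,22)=24 f(24,24)=1
t=25: f(25,-5)=1225785 f(25,-3)=3375825 f(25,-1)=4719600 f(25,1)=5023200 f(25,3)=4404270 f(25,5)=3256110 f(25,7)=2040675 f(25,9)=1081275 f(25,11)=480675 f(25,13)=177099 f(25,15)=53130 f(25,17)=12650 f(25,19)=2300 f(25,21)=300 f(25,23)=25 f(25,25)=1
t=26: f(26,-4)=4601610 f(26,-2)=8095425 f(26,0)=9742800 f(26,2)=9427470 f(26,4)=7660380 f(26,6)=5296785 f(26,8)=3121950 f(26,10)=1561950 f(26,12)=657774 f(26,14)=230229 f(26,16)=65780 f(26,18)=14950 f(26,20)=2600 f(26,22)=325 f(26,24)=26 f(26,26)=1
Σ_s f(26,s) = 50480055
P = 50480055/67108864 = 50480055/67108864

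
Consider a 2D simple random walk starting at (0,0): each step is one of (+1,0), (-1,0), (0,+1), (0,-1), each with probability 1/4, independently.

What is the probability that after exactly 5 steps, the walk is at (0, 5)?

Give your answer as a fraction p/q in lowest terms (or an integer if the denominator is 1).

Let h be the number of horizontal steps (so 5-h are vertical). To end at (0,5) need (h+0)/2 right-steps and ((5-h)+5)/2 up-steps.
Sum over h with 0 ≤ h ≤ 0, h ≡ 0 (mod 2), 5-h ≡ 1 (mod 2):
h=0: C(5,0)·C(0,0)·C(5,5) = 1·1·1 = 1
Total favorable: 1
Total paths: 4^5 = 1024
P = 1/1024 = 1/1024

Answer: 1/1024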